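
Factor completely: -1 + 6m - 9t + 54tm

Group as (54tm - 9t) + (6m - 1) = 9t(6m - 1) + (6m - 1).
Both groups share the factor (6m - 1).

(6m - 1)(9t + 1)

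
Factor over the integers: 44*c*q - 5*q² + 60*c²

Group: 6*c*(10*c - q) + 5*q*(10*c - q); both groups contain (10*c - q).

(10*c - q)*(6*c + 5*q)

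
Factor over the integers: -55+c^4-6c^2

Substitute u = c^2 to get a quadratic in u, then factor.
c^2+5 is irreducible over ℤ (always positive, so no real roots).
c^2-11 is irreducible over ℤ (11 is not a perfect square).

(c^2+5)(c^2-11)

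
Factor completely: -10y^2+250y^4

Factor out 10y^2, leaving 25y^2-1, which is a difference of two squares.

10y^2(5y+1)(5y-1)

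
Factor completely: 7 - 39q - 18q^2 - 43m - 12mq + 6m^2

Group: 6m(m - 3q - 7) + (6q - 1)(m - 3q - 7); both groups contain (m - 3q - 7).

(6m + 6q - 1)(m - 3q - 7)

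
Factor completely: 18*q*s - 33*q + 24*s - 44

(3*q + 4)*(6*s - 11)

Group as (18*q*s - 33*q) + (24*s - 44) = 3*q*(6*s - 11) + 4*(6*s - 11).
Both groups share the factor (6*s - 11).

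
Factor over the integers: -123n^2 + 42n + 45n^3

3n(3n - 7)(5n - 2)

Pull out the common factor 3n, then factor the remaining trinomial.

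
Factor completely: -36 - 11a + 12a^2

Need a pair with product 12·(-36) = -432 and sum -11: that's 16 and -27.
Split the middle term: 12a^2 + 16a - 27a - 36 = 4a(3a + 4) - 9(3a + 4).

(3a + 4)(4a - 9)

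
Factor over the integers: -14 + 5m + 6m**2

Need a pair with product 6·(-14) = -84 and sum 5: that's 12 and -7.
Split the middle term: 6m**2 + 12m - 7m - 14 = 6m(m + 2) - 7(m + 2).

(6m - 7)(m + 2)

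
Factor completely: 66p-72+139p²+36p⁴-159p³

Among the possible rational roots, p = 3/4 is a root, giving the factor (4p-3) and quotient 9p³-33p²+10p+24.
Then p = 3 is a root, so (p-3) is a factor; dividing leaves 9p²-6p-8.
The remaining quadratic factors as (3p-4)(3p+2).

(3p+2)(3p-4)(4p-3)(p-3)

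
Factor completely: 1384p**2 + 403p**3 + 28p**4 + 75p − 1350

Among the possible rational roots, p = −5 is a root, so (p + 5) divides it; the quotient is 28p**3 + 263p**2 + 69p − 270.
Next, p = −5/4 is a root, giving the factor (4p + 5) and quotient 7p**2 + 57p − 54.
The remaining quadratic factors as (7p − 6)(p + 9).

(4p + 5)(7p − 6)(p + 5)(p + 9)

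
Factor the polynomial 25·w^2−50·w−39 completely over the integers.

(5·w+3)·(5·w−13)

Need a pair with product 25·(−39) = −975 and sum −50: that's 15 and −65.
Split the middle term: 25·w^2+15·w − 65·w−39 = 5·w·(5·w+3) − 13·(5·w+3).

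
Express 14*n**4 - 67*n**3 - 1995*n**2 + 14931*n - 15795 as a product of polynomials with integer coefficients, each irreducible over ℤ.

(2*n - 15)*(7*n - 9)*(n + 13)*(n - 9)

Among the possible rational roots, n = 15/2 is a root, so (2*n - 15) divides it; the quotient is 7*n**3 + 19*n**2 - 855*n + 1053.
Continuing, n = 9 is a root, giving the factor (n - 9) and quotient 7*n**2 + 82*n - 117.
The remaining quadratic factors as (7*n - 9)(n + 13).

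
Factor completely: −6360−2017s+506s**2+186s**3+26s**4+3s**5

Testing divisors of the constant over divisors of the leading coefficient, s = −5 is a root, so (s+5) divides it; the quotient is 3s**4+11s**3+131s**2−149s−1272.
Then s = 3 is a root, so (s−3) is a factor; dividing leaves 3s**3+20s**2+191s+424.
Then s = −8/3 is a root, so (3s+8) divides it; the quotient is s**2+4s+53.
The quadratic s**2+4s+53 has discriminant −196 < 0 and is irreducible over ℤ.

(3s+8)(s+5)(s−3)(s**2+4s+53)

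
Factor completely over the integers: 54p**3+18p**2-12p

Pull out the common factor 6p, then factor the remaining trinomial.

6p(3p+2)(3p-1)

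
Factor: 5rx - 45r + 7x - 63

Group as (5rx - 45r) + (7x - 63) = 5r(x - 9) + 7(x - 9).
Both groups share the factor (x - 9).

(5r + 7)(x - 9)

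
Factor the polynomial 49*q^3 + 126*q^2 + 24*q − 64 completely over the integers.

By the rational root theorem, q = −8/7 is a root, so (7*q + 8) divides it; the quotient is 7*q^2 + 10*q − 8.
The remaining quadratic factors as (7*q − 4)(q + 2).

(7*q + 8)*(7*q − 4)*(q + 2)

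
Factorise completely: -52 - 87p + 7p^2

(7p + 4)(p - 13)

Need a pair with product 7·(-52) = -364 and sum -87: that's -91 and 4.
Split the middle term: 7p^2 - 91p + 4p - 52 = 7p(p - 13) + 4(p - 13).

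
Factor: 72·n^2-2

2·(6·n+1)·(6·n-1)

Pull out the common factor 2; 36·n^2-1 is a difference of squares.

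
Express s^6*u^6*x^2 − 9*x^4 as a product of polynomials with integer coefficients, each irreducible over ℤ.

x^2*(s^3*u^3 + 3*x)*(s^3*u^3 − 3*x)

Pull out the common factor x^2, leaving s^6*u^6 − 9*x^2.
Recognize a difference of squares with the parts s^3*u^3 and 3*x.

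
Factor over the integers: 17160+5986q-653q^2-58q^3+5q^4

(5q+12)(q+10)(q-11)(q-13)

Testing divisors of the constant over divisors of the leading coefficient, q = -10 is a root, so (q+10) divides it; the quotient is 5q^3-108q^2+427q+1716.
Next, q = -12/5 is a root, so (5q+12) divides it; the quotient is q^2-24q+143.
The remaining quadratic factors as (q-13)(q-11).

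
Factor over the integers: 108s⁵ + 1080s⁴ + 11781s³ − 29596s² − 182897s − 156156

Among the possible rational roots, s = 13/3 is a root, so (3s − 13) divides it; the quotient is 36s⁴ + 516s³ + 6163s² + 16841s + 12012.
Then s = −7/6 is a root, so (6s + 7) divides it; the quotient is 6s³ + 79s² + 935s + 1716.
Next, s = −13/6 is a root, so (6s + 13) is a factor; dividing leaves s² + 11s + 132.
The quadratic s² + 11s + 132 has discriminant −407 < 0 and is irreducible over ℤ.

(3s − 13)(6s + 13)(6s + 7)(s² + 11s + 132)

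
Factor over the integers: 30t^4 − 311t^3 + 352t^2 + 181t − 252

By the rational root theorem, t = 9 is a root, so (t − 9) is a factor; dividing leaves 30t^3 − 41t^2 − 17t + 28.
Next, t = −4/5 is a root, giving the factor (5t + 4) and quotient 6t^2 − 13t + 7.
The remaining quadratic factors as (6t − 7)(t − 1).

(5t + 4)(6t − 7)(t − 1)(t − 9)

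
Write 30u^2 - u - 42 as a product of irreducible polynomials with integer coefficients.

(5u - 6)(6u + 7)

Need a pair with product 30·(-42) = -1260 and sum -1: that's -36 and 35.
Split the middle term: 30u^2 - 36u + 35u - 42 = 6u(5u - 6) + 7(5u - 6).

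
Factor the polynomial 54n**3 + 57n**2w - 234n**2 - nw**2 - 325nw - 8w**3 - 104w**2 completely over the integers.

(2n + w)(3n - w - 13)(9n + 8w)

Group: 9n(6n**2 + nw - 26n - w**2 - 13w) + 8w(6n**2 + nw - 26n - w**2 - 13w); both groups contain (6n**2 + nw - 26n - w**2 - 13w), so (9n + 8w) is a factor with cofactor 6n**2 + nw - 26n - w**2 - 13w.
The cofactor groups again: 6n**2 + nw - 26n - w**2 - 13w = 3n(2n + w) + (-w - 13)(2n + w); both groups contain (2n + w), giving (3n - w - 13)(2n + w).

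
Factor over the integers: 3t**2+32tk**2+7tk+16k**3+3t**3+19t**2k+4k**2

Group: t(3t**2+7tk+4k**2) + (4k+1)(3t**2+7tk+4k**2); both groups contain (3t**2+7tk+4k**2), so (t+4k+1) is a factor with cofactor 3t**2+7tk+4k**2.
The cofactor groups again: 3t**2+7tk+4k**2 = t(3t+4k) + k(3t+4k); both groups contain (3t+4k), giving (t+k)(3t+4k).

(3t+4k)(t+4k+1)(t+k)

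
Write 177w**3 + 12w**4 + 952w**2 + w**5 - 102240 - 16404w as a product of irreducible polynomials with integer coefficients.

Testing divisors of the constant over divisors of the leading coefficient, w = 8 is a root, so (w - 8) divides it; the quotient is w**4 + 20w**3 + 337w**2 + 3648w + 12780.
Then w = -6 is a root, so (w + 6) divides it; the quotient is w**3 + 14w**2 + 253w + 2130.
Next, w = -10 is a root, giving the factor (w + 10) and quotient w**2 + 4w + 213.
The quadratic w**2 + 4w + 213 has discriminant -836 < 0 and is irreducible over ℤ.

(w + 10)(w + 6)(w - 8)(w**2 + 4w + 213)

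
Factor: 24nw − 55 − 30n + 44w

Group as (24nw − 30n) + (44w − 55) = 6n(4w − 5) + 11(4w − 5).
Both groups share the factor (4w − 5).

(4w − 5)(6n + 11)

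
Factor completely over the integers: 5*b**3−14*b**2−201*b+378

Trying the rational-root candidates, b = 7 is a root, so (b−7) is a factor; dividing leaves 5*b**2+21*b−54.
The remaining quadratic factors as (b+6)(5*b−9).

(5*b−9)*(b+6)*(b−7)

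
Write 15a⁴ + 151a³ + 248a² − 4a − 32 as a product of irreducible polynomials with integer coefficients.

(3a − 1)(5a + 2)(a + 2)(a + 8)

Trying the rational-root candidates, a = 1/3 is a root, so (3a − 1) divides it; the quotient is 5a³ + 52a² + 100a + 32.
Then a = −2 is a root, giving the factor (a + 2) and quotient 5a² + 42a + 16.
The remaining quadratic factors as (5a + 2)(a + 8).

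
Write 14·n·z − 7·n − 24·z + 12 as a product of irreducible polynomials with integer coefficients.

Group as (14·n·z − 7·n) + (−24·z + 12) = 7·n·(2·z − 1) − 12·(2·z − 1).
Both groups share the factor (2·z − 1).

(2·z − 1)·(7·n − 12)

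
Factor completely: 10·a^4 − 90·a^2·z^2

Factor out 10·a^2, leaving a^2 − 9·z^2, which is a difference of two squares.

10·a^2·(a + 3·z)·(a − 3·z)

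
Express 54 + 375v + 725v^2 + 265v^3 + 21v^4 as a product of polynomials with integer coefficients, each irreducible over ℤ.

Among the possible rational roots, v = -2/7 is a root, giving the factor (7v + 2) and quotient 3v^3 + 37v^2 + 93v + 27.
Then v = -1/3 is a root, so (3v + 1) divides it; the quotient is v^2 + 12v + 27.
The remaining quadratic factors as (v + 9)(v + 3).

(3v + 1)(7v + 2)(v + 3)(v + 9)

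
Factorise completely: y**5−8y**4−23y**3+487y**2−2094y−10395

Testing divisors of the constant over divisors of the leading coefficient, y = −3 is a root, so (y+3) divides it; the quotient is y**4−11y**3+10y**2+457y−3465.
Next, y = 9 is a root, giving the factor (y−9) and quotient y**3−2y**2−8y+385.
Next, y = −7 is a root, giving the factor (y+7) and quotient y**2−9y+55.
The quadratic y**2−9y+55 has discriminant −139 < 0 and is irreducible over ℤ.

(y+3)(y+7)(y−9)(y**2−9y+55)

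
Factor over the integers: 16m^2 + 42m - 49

(2m + 7)(8m - 7)

Need a pair with product 16·(-49) = -784 and sum 42: that's -14 and 56.
Split the middle term: 16m^2 - 14m + 56m - 49 = 2m(8m - 7) + 7(8m - 7).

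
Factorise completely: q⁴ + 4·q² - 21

(q² + 7)·(q² - 3)

Substitute u = q² to get a quadratic in u, then factor.
q² + 7 is irreducible over ℤ (always positive, so no real roots).
q² - 3 is irreducible over ℤ (3 is not a perfect square).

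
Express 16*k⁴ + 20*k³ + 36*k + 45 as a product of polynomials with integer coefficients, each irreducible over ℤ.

Group as (16*k⁴ + 36*k) + (20*k³ + 45) = 4*k*(4*k³ + 9) + 5*(4*k³ + 9).
Both groups share the factor (4*k³ + 9).

(4*k + 5)*(4*k³ + 9)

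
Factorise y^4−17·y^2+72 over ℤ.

(y+3)·(y−3)·(y^2−8)

Substitute u = y^2 to get a quadratic in u, then factor.
y^2−9 is a difference of squares.
y^2−8 is irreducible over ℤ (8 is not a perfect square).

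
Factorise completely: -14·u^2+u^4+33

Substitute w = u^2 to get a quadratic in w, then factor.
u^2-3 is irreducible over ℤ (3 is not a perfect square).
u^2-11 is irreducible over ℤ (11 is not a perfect square).

(u^2-11)·(u^2-3)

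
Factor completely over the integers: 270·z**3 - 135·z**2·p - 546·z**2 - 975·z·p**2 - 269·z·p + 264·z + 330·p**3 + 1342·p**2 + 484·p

Group: 6·z·(45·z**2 - 105·z·p - 91·z + 30·p**2 + 122·p + 44) + 11·p·(45·z**2 - 105·z·p - 91·z + 30·p**2 + 122·p + 44); both groups contain (45·z**2 - 105·z·p - 91·z + 30·p**2 + 122·p + 44), so (6·z + 11·p) is a factor with cofactor 45·z**2 - 105·z·p - 91·z + 30·p**2 + 122·p + 44.
The cofactor groups again: 45·z**2 - 105·z·p - 91·z + 30·p**2 + 122·p + 44 = 9·z·(5·z - 10·p - 4) + (-3·p - 11)·(5·z - 10·p - 4); both groups contain (5·z - 10·p - 4), giving (9·z - 3·p - 11)·(5·z - 10·p - 4).

(5·z - 10·p - 4)·(9·z - 3·p - 11)·(6·z + 11·p)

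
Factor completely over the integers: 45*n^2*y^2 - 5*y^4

Every term has a factor of 5*y^2. Then 9*n^2 - y^2 = (3*n)² − (y)².

5*y^2*(3*n + y)*(3*n - y)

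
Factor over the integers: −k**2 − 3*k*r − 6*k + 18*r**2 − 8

Group: −k*(k − 3*r + 2) + (−6*r − 4)*(k − 3*r + 2); both groups contain (k − 3*r + 2).

−(k + 6*r + 4)*(k − 3*r + 2)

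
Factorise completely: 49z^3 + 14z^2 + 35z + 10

Group as (49z^3 + 35z) + (14z^2 + 10) = 7z(7z^2 + 5) + 2(7z^2 + 5).
Both groups share the factor (7z^2 + 5).

(7z + 2)(7z^2 + 5)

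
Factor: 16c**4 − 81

(2c + 3)(2c − 3)(4c**2 + 9)

Write as (4c**2)² − (9)², then factor 4c**2 − 9 once more.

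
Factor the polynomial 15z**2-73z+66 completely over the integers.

Need a pair with product 15·66 = 990 and sum -73: that's -18 and -55.
Split the middle term: 15z**2-18z - 55z+66 = 3z(5z-6) - 11(5z-6).

(3z-11)(5z-6)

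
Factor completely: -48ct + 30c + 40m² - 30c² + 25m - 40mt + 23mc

Group: 5m(8m - 5c - 8t + 5) + 6c(8m - 5c - 8t + 5); both groups contain (8m - 5c - 8t + 5).

(8m - 5c - 8t + 5)(5m + 6c)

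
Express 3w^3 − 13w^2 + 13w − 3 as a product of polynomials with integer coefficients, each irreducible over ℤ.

(3w − 1)(w − 1)(w − 3)

By the rational root theorem, w = 1 is a root, giving the factor (w − 1) and quotient 3w^2 − 10w + 3.
The remaining quadratic factors as (w − 3)(3w − 1).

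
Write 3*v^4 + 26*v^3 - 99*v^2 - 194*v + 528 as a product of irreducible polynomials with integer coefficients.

Testing divisors of the constant over divisors of the leading coefficient, v = -8/3 is a root, so (3*v + 8) is a factor; dividing leaves v^3 + 6*v^2 - 49*v + 66.
Continuing, v = -11 is a root, giving the factor (v + 11) and quotient v^2 - 5*v + 6.
The remaining quadratic factors as (v - 3)(v - 2).

(3*v + 8)*(v + 11)*(v - 2)*(v - 3)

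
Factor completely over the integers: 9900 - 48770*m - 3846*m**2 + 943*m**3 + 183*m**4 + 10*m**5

(2*m - 11)*(5*m - 1)*(m + 10)*(m**2 + 14*m + 90)

By the rational root theorem, m = 11/2 is a root, so (2*m - 11) is a factor; dividing leaves 5*m**4 + 119*m**3 + 1126*m**2 + 4270*m - 900.
Next, m = 1/5 is a root, so (5*m - 1) is a factor; dividing leaves m**3 + 24*m**2 + 230*m + 900.
Then m = -10 is a root, so (m + 10) divides it; the quotient is m**2 + 14*m + 90.
The quadratic m**2 + 14*m + 90 has discriminant -164 < 0 and is irreducible over ℤ.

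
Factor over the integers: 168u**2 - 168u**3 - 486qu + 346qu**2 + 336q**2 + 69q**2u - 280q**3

-(5q + 6u - 6)(7q - 4u)(8q - 7u)

Group: 5q(-56q**2 + 81qu - 28u**2) + (6u - 6)(-56q**2 + 81qu - 28u**2); both groups contain (-56q**2 + 81qu - 28u**2), so (5q + 6u - 6) is a factor with cofactor -56q**2 + 81qu - 28u**2.
The cofactor groups again: -56q**2 + 81qu - 28u**2 = -7q(8q - 7u) + 4u(8q - 7u); both groups contain (8q - 7u), giving -(7q - 4u)(8q - 7u).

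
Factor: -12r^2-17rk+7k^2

-(3r-k)(4r+7k)

Group: -3r(4r+7k) + k(4r+7k); both groups contain (4r+7k).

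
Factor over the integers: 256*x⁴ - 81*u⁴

(4*x - 3*u)*(4*x + 3*u)*(16*x² + 9*u²)

(4*x)⁴ − (3*u)⁴ = ((4*x)² − (3*u)²)((4*x)² + (3*u)²); the first factor splits again, the second (16*x² + 9*u²) is irreducible.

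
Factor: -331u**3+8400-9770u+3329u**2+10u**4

Testing divisors of the constant over divisors of the leading coefficient, u = 15 is a root, so (u-15) divides it; the quotient is 10u**3-181u**2+614u-560.
Continuing, u = 5/2 is a root, so (2u-5) is a factor; dividing leaves 5u**2-78u+112.
The remaining quadratic factors as (5u-8)(u-14).

(2u-5)(5u-8)(u-14)(u-15)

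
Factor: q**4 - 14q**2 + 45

(q + 3)(q - 3)(q**2 - 5)

Substitute u = q**2 to get a quadratic in u, then factor.
q**2 - 9 is a difference of squares.
q**2 - 5 is irreducible over ℤ (5 is not a perfect square).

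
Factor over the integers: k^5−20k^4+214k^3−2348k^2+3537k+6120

(k+1)(k−15)(k−3)(k^2−3k+136)

Trying the rational-root candidates, k = 3 is a root, giving the factor (k−3) and quotient k^4−17k^3+163k^2−1859k−2040.
Continuing, k = 15 is a root, so (k−15) divides it; the quotient is k^3−2k^2+133k+136.
Next, k = −1 is a root, so (k+1) divides it; the quotient is k^2−3k+136.
The quadratic k^2−3k+136 has discriminant −535 < 0 and is irreducible over ℤ.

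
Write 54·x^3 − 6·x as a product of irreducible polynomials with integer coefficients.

6·x·(3·x + 1)·(3·x − 1)

Factor out 6·x, leaving 9·x^2 − 1, which is a difference of two squares.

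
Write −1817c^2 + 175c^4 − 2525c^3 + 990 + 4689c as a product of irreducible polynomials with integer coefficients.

By the rational root theorem, c = −1/5 is a root, giving the factor (5c + 1) and quotient 35c^3 − 512c^2 − 261c + 990.
Continuing, c = −11/7 is a root, so (7c + 11) is a factor; dividing leaves 5c^2 − 81c + 90.
The remaining quadratic factors as (5c − 6)(c − 15).

(5c + 1)(5c − 6)(7c + 11)(c − 15)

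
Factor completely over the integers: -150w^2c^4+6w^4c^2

6c^2w^2(w-5c)(w+5c)

Factor out 6w^2c^2, leaving w^2-25c^2, which is a difference of two squares.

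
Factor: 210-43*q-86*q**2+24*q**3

(2*q+3)*(3*q-10)*(4*q-7)

By the rational root theorem, q = 7/4 is a root, so (4*q-7) is a factor; dividing leaves 6*q**2-11*q-30.
The remaining quadratic factors as (2*q+3)(3*q-10).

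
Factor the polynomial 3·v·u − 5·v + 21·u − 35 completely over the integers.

(3·u − 5)·(v + 7)

Group as (3·v·u − 5·v) + (21·u − 35) = v·(3·u − 5) + 7·(3·u − 5).
Both groups share the factor (3·u − 5).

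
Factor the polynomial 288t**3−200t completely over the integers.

8t(6t+5)(6t−5)

Pull out the common factor 8t; 36t**2−25 is a difference of squares.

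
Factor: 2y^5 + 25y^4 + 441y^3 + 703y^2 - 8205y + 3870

(2y - 1)(y + 6)(y - 3)(y^2 + 10y + 215)

Among the possible rational roots, y = 3 is a root, so (y - 3) divides it; the quotient is 2y^4 + 31y^3 + 534y^2 + 2305y - 1290.
Next, y = 1/2 is a root, giving the factor (2y - 1) and quotient y^3 + 16y^2 + 275y + 1290.
Next, y = -6 is a root, giving the factor (y + 6) and quotient y^2 + 10y + 215.
The quadratic y^2 + 10y + 215 has discriminant -760 < 0 and is irreducible over ℤ.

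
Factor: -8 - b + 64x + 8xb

Group as (8xb + 64x) + (-b - 8) = 8x(b + 8) - (b + 8).
Both groups share the factor (b + 8).

(8x - 1)(b + 8)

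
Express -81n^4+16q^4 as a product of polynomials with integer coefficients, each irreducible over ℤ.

Difference of squares twice: with A = 2q and B = 3n, A⁴ − B⁴ = (A² − B²)(A² + B²), and A² − B² factors again.

(2q-3n)(2q+3n)(4q^2+9n^2)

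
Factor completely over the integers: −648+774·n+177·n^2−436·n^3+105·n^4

(3·n+4)·(5·n−6)·(7·n−9)·(n−3)

By the rational root theorem, n = 3 is a root, so (n−3) is a factor; dividing leaves 105·n^3−121·n^2−186·n+216.
Continuing, n = 6/5 is a root, so (5·n−6) is a factor; dividing leaves 21·n^2+n−36.
The remaining quadratic factors as (3·n+4)(7·n−9).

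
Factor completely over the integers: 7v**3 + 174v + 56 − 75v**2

(7v + 2)(v − 4)(v − 7)

Among the possible rational roots, v = −2/7 is a root, so (7v + 2) is a factor; dividing leaves v**2 − 11v + 28.
The remaining quadratic factors as (v − 4)(v − 7).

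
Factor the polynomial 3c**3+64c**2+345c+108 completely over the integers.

(3c+1)(c+12)(c+9)

Testing divisors of the constant over divisors of the leading coefficient, c = −1/3 is a root, giving the factor (3c+1) and quotient c**2+21c+108.
The remaining quadratic factors as (c+9)(c+12).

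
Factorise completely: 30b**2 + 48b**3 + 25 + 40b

(8b + 5)(6b**2 + 5)

Group as (48b**3 + 40b) + (30b**2 + 25) = 8b(6b**2 + 5) + 5(6b**2 + 5).
Both groups share the factor (6b**2 + 5).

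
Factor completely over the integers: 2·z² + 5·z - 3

Need a pair with product 2·(-3) = -6 and sum 5: that's 6 and -1.
Split the middle term: 2·z² + 6·z - z - 3 = 2·z·(z + 3) - (z + 3).

(2·z - 1)·(z + 3)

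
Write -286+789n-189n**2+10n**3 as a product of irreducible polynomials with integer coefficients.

Among the possible rational roots, n = 2/5 is a root, so (5n-2) is a factor; dividing leaves 2n**2-37n+143.
The remaining quadratic factors as (n-13)(2n-11).

(2n-11)(5n-2)(n-13)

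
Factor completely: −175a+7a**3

Factor out 7a, leaving a**2−25, which is a difference of two squares.

7a(a+5)(a−5)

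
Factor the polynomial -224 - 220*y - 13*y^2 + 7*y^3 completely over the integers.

By the rational root theorem, y = -4 is a root, so (y + 4) is a factor; dividing leaves 7*y^2 - 41*y - 56.
The remaining quadratic factors as (7*y + 8)(y - 7).

(7*y + 8)*(y + 4)*(y - 7)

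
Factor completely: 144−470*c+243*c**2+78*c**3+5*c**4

(5*c−2)*(c+8)*(c+9)*(c−1)

Among the possible rational roots, c = 2/5 is a root, giving the factor (5*c−2) and quotient c**3+16*c**2+55*c−72.
Continuing, c = −8 is a root, so (c+8) divides it; the quotient is c**2+8*c−9.
The remaining quadratic factors as (c−1)(c+9).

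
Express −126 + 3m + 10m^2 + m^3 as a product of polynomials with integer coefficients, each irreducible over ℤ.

(m + 6)(m + 7)(m − 3)

Among the possible rational roots, m = −6 is a root, so (m + 6) is a factor; dividing leaves m^2 + 4m − 21.
The remaining quadratic factors as (m + 7)(m − 3).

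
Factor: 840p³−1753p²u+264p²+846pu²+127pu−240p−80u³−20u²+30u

Group: 15p(56p²−87pu+40p+10u²−5u) + (−8u−6)(56p²−87pu+40p+10u²−5u); both groups contain (56p²−87pu+40p+10u²−5u), so (15p−8u−6) is a factor with cofactor 56p²−87pu+40p+10u²−5u.
The cofactor groups again: 56p²−87pu+40p+10u²−5u = 8p(7p−10u+5) − u(7p−10u+5); both groups contain (7p−10u+5), giving (8p−u)(7p−10u+5).

(15p−8u−6)(7p−10u+5)(8p−u)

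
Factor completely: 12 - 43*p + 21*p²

Need a pair with product 21·12 = 252 and sum -43: that's -36 and -7.
Split the middle term: 21*p² - 36*p - 7*p + 12 = 3*p*(7*p - 12) - (7*p - 12).

(3*p - 1)*(7*p - 12)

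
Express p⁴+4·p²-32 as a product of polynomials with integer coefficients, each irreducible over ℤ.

(p+2)·(p-2)·(p²+8)

Substitute u = p² to get a quadratic in u, then factor.
p²-4 is a difference of squares.
p²+8 is irreducible over ℤ (always positive, so no real roots).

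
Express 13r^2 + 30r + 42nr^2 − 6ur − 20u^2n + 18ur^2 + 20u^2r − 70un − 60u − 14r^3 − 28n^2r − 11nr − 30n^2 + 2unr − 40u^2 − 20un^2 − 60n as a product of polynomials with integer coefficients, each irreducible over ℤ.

−(10u + 14r + 15)(2u + 2n − r)(n − r + 2)

Group: 2u(−10un + 10ur − 20u − 14nr − 15n + 14r^2 − 13r − 30) + (2n − r)(−10un + 10ur − 20u − 14nr − 15n + 14r^2 − 13r − 30); both groups contain (−10un + 10ur − 20u − 14nr − 15n + 14r^2 − 13r − 30), so (2u + 2n − r) is a factor with cofactor −10un + 10ur − 20u − 14nr − 15n + 14r^2 − 13r − 30.
The cofactor groups again: −10un + 10ur − 20u − 14nr − 15n + 14r^2 − 13r − 30 = −10u(n − r + 2) + (−14r − 15)(n − r + 2); both groups contain (n − r + 2), giving −(10u + 14r + 15)(n − r + 2).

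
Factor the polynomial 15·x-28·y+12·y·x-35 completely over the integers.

Group as (12·y·x-28·y) + (15·x-35) = 4·y·(3·x-7) + 5·(3·x-7).
Both groups share the factor (3·x-7).

(3·x-7)·(4·y+5)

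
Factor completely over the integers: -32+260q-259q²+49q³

(7q-1)(7q-8)(q-4)

Trying the rational-root candidates, q = 8/7 is a root, giving the factor (7q-8) and quotient 7q²-29q+4.
The remaining quadratic factors as (7q-1)(q-4).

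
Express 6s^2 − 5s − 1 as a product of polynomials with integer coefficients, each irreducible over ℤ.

Need a pair with product 6·(−1) = −6 and sum −5: that's −6 and 1.
Split the middle term: 6s^2 − 6s + s − 1 = 6s(s − 1) + (s − 1).

(6s + 1)(s − 1)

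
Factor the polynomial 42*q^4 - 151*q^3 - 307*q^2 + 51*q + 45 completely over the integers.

(2*q + 3)*(3*q + 1)*(7*q - 3)*(q - 5)

By the rational root theorem, q = -1/3 is a root, so (3*q + 1) is a factor; dividing leaves 14*q^3 - 55*q^2 - 84*q + 45.
Then q = 3/7 is a root, so (7*q - 3) divides it; the quotient is 2*q^2 - 7*q - 15.
The remaining quadratic factors as (q - 5)(2*q + 3).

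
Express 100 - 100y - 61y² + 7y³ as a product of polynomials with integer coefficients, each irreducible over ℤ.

(7y - 5)(y + 2)(y - 10)

Testing divisors of the constant over divisors of the leading coefficient, y = 5/7 is a root, giving the factor (7y - 5) and quotient y² - 8y - 20.
The remaining quadratic factors as (y - 10)(y + 2).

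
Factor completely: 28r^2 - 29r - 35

(4r - 7)(7r + 5)

Need a pair with product 28·(-35) = -980 and sum -29: that's -49 and 20.
Split the middle term: 28r^2 - 49r + 20r - 35 = 7r(4r - 7) + 5(4r - 7).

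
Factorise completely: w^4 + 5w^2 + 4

(w^2 + 1)(w^2 + 4)

Substitute u = w^2 to get a quadratic in u, then factor.
w^2 + 4 is irreducible over ℤ (sum of squares).
w^2 + 1 is irreducible over ℤ (sum of squares).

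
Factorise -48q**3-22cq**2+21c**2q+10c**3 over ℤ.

(2c-3q)(5c+8q)(c+2q)

Group: 5c(2c**2+cq-6q**2) + 8q(2c**2+cq-6q**2); both groups contain (2c**2+cq-6q**2), so (5c+8q) is a factor with cofactor 2c**2+cq-6q**2.
The cofactor groups again: 2c**2+cq-6q**2 = c(2c-3q) + 2q(2c-3q); both groups contain (2c-3q), giving (c+2q)(2c-3q).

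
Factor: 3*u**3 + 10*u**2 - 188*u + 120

(3*u - 2)*(u + 10)*(u - 6)

By the rational root theorem, u = -10 is a root, so (u + 10) is a factor; dividing leaves 3*u**2 - 20*u + 12.
The remaining quadratic factors as (u - 6)(3*u - 2).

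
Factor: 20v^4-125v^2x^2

Pull out the common factor 5v^2; 4v^2-25x^2 is a difference of squares.

5v^2(2v+5x)(2v-5x)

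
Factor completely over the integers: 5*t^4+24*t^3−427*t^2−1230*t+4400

Testing divisors of the constant over divisors of the leading coefficient, t = 8 is a root, so (t−8) is a factor; dividing leaves 5*t^3+64*t^2+85*t−550.
Then t = 11/5 is a root, giving the factor (5*t−11) and quotient t^2+15*t+50.
The remaining quadratic factors as (t+10)(t+5).

(5*t−11)*(t+10)*(t+5)*(t−8)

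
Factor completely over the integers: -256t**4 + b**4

Difference of squares twice: with A = b and B = 4t, A⁴ − B⁴ = (A² − B²)(A² + B²), and A² − B² factors again.

(b + 4t)(b - 4t)(b**2 + 16t**2)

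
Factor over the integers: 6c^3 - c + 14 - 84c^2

Group as (6c^3 - c) + (-84c^2 + 14) = c(6c^2 - 1) - 14(6c^2 - 1).
Both groups share the factor (6c^2 - 1).

(c - 14)(6c^2 - 1)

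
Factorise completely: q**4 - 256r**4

(q)⁴ − (4r)⁴ = ((q)² − (4r)²)((q)² + (4r)²); the first factor splits again, the second (q**2 + 16r**2) is irreducible.

(q + 4r)(q - 4r)(q**2 + 16r**2)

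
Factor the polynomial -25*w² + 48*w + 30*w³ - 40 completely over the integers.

(6*w - 5)*(5*w² + 8)

Group as (30*w³ + 48*w) + (-25*w² - 40) = 6*w*(5*w² + 8) - 5*(5*w² + 8).
Both groups share the factor (5*w² + 8).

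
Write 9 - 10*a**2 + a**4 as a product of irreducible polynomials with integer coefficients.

Among the possible rational roots, a = 1 is a root, so (a - 1) divides it; the quotient is a**3 + a**2 - 9*a - 9.
Next, a = -1 is a root, so (a + 1) is a factor; dividing leaves a**2 - 9.
The remaining quadratic factors as (a + 3)(a - 3).

(a + 1)*(a + 3)*(a - 1)*(a - 3)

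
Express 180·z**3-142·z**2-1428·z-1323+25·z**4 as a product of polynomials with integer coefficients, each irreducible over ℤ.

(5·z+7)·(5·z+9)·(z+7)·(z-3)

Trying the rational-root candidates, z = -7/5 is a root, so (5·z+7) is a factor; dividing leaves 5·z**3+29·z**2-69·z-189.
Next, z = 3 is a root, giving the factor (z-3) and quotient 5·z**2+44·z+63.
The remaining quadratic factors as (5·z+9)(z+7).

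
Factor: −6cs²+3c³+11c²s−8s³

Group: 3c(c²+3cs−4s²) + 2s(c²+3cs−4s²); both groups contain (c²+3cs−4s²), so (3c+2s) is a factor with cofactor c²+3cs−4s².
The cofactor groups again: c²+3cs−4s² = c(c+4s) − s(c+4s); both groups contain (c+4s), giving (c−s)(c+4s).

(3c+2s)(c+4s)(c−s)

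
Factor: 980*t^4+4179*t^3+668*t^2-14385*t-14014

(4*t+7)*(5*t+14)*(7*t+11)*(7*t-13)

Testing divisors of the constant over divisors of the leading coefficient, t = -14/5 is a root, so (5*t+14) is a factor; dividing leaves 196*t^3+287*t^2-670*t-1001.
Next, t = -11/7 is a root, so (7*t+11) divides it; the quotient is 28*t^2-3*t-91.
The remaining quadratic factors as (4*t+7)(7*t-13).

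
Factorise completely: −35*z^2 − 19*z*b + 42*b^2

Group: −5*z*(7*z − 6*b) − 7*b*(7*z − 6*b); both groups contain (7*z − 6*b).

−(7*z − 6*b)*(5*z + 7*b)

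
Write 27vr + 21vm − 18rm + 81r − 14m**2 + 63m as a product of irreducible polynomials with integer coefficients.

Group: 3v(9r + 7m) + (−2m + 9)(9r + 7m); both groups contain (9r + 7m).

(3v − 2m + 9)(9r + 7m)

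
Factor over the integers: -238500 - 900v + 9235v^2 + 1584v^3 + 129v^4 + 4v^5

Testing divisors of the constant over divisors of the leading coefficient, v = 15/4 is a root, giving the factor (4v - 15) and quotient v^4 + 36v^3 + 531v^2 + 4300v + 15900.
Next, v = -15 is a root, so (v + 15) divides it; the quotient is v^3 + 21v^2 + 216v + 1060.
Then v = -10 is a root, so (v + 10) is a factor; dividing leaves v^2 + 11v + 106.
The quadratic v^2 + 11v + 106 has discriminant -303 < 0 and is irreducible over ℤ.

(4v - 15)(v + 10)(v + 15)(v^2 + 11v + 106)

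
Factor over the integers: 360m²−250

Every term has a factor of 10. Then 36m²−25 = (6m)² − (5)².

10(6m+5)(6m−5)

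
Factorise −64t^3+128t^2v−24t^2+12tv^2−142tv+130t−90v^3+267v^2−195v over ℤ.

−(2t−3v)(4t+3v−5)(8t−10v+13)

Group: 4t(−16t^2+44tv−26t−30v^2+39v) + (3v−5)(−16t^2+44tv−26t−30v^2+39v); both groups contain (−16t^2+44tv−26t−30v^2+39v), so (4t+3v−5) is a factor with cofactor −16t^2+44tv−26t−30v^2+39v.
The cofactor groups again: −16t^2+44tv−26t−30v^2+39v = −8t(2t−3v) + (10v−13)(2t−3v); both groups contain (2t−3v), giving −(8t−10v+13)(2t−3v).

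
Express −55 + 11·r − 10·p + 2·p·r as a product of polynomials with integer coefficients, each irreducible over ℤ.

(2·p + 11)·(r − 5)

Group as (2·p·r − 10·p) + (11·r − 55) = 2·p·(r − 5) + 11·(r − 5).
Both groups share the factor (r − 5).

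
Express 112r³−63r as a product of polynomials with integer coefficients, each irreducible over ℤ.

7r(4r+3)(4r−3)

Every term has a factor of 7r. Then 16r²−9 = (4r)² − (3)².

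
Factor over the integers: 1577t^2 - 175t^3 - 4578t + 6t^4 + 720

By the rational root theorem, t = 6 is a root, giving the factor (t - 6) and quotient 6t^3 - 139t^2 + 743t - 120.
Continuing, t = 1/6 is a root, so (6t - 1) divides it; the quotient is t^2 - 23t + 120.
The remaining quadratic factors as (t - 15)(t - 8).

(6t - 1)(t - 15)(t - 6)(t - 8)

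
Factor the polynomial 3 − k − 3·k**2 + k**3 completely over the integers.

Trying the rational-root candidates, k = 1 is a root, so (k − 1) divides it; the quotient is k**2 − 2·k − 3.
The remaining quadratic factors as (k − 3)(k + 1).

(k + 1)·(k − 1)·(k − 3)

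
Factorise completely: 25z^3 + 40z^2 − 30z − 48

(5z + 8)(5z^2 − 6)

Group as (25z^3 − 30z) + (40z^2 − 48) = 5z(5z^2 − 6) + 8(5z^2 − 6).
Both groups share the factor (5z^2 − 6).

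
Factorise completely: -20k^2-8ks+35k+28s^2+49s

Group: -5k(4k-4s-7) - 7s(4k-4s-7); both groups contain (4k-4s-7).

-(4k-4s-7)(5k+7s)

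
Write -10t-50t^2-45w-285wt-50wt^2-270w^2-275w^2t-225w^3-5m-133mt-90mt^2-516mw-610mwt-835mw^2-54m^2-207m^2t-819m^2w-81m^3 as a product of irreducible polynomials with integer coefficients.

-(9m+5w+5t+1)(9m+5w+5)(m+9w+2t)

Group: 9m(-9m^2-86mw-23mt-m-45w^2-55wt-9w-10t^2-2t) + (5w+5)(-9m^2-86mw-23mt-m-45w^2-55wt-9w-10t^2-2t); both groups contain (-9m^2-86mw-23mt-m-45w^2-55wt-9w-10t^2-2t), so (9m+5w+5) is a factor with cofactor -9m^2-86mw-23mt-m-45w^2-55wt-9w-10t^2-2t.
The cofactor groups again: -9m^2-86mw-23mt-m-45w^2-55wt-9w-10t^2-2t = -9m(m+9w+2t) + (-5w-5t-1)(m+9w+2t); both groups contain (m+9w+2t), giving -(9m+5w+5t+1)(m+9w+2t).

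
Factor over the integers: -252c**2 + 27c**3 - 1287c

Pull out the common factor 9c, then factor the remaining trinomial.

9c(3c + 11)(c - 13)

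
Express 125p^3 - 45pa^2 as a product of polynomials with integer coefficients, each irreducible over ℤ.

Every term has a factor of 5p. Then 25p^2 - 9a^2 = (5p)² − (3a)².

5p(5p - 3a)(5p + 3a)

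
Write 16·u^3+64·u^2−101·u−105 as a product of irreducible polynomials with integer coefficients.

(4·u+3)·(4·u−7)·(u+5)

Testing divisors of the constant over divisors of the leading coefficient, u = −5 is a root, giving the factor (u+5) and quotient 16·u^2−16·u−21.
The remaining quadratic factors as (4·u+3)(4·u−7).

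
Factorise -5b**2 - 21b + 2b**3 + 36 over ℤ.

Testing divisors of the constant over divisors of the leading coefficient, b = -3 is a root, so (b + 3) is a factor; dividing leaves 2b**2 - 11b + 12.
The remaining quadratic factors as (b - 4)(2b - 3).

(2b - 3)(b + 3)(b - 4)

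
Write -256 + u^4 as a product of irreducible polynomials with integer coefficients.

(u)⁴ − (4)⁴ = ((u)² − (4)²)((u)² + (4)²); the first factor splits again, the second (u^2 + 16) is irreducible.

(u + 4)·(u - 4)·(u^2 + 16)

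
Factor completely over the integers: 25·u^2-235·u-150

5·(5·u+3)·(u-10)

Pull out the common factor 5, then factor the remaining trinomial.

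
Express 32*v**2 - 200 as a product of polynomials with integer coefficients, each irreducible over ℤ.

Every term has a factor of 8. Then 4*v**2 - 25 = (2*v)² − (5)².

8*(2*v + 5)*(2*v - 5)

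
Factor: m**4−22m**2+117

Substitute u = m**2 to get a quadratic in u, then factor.
m**2−13 is irreducible over ℤ (13 is not a perfect square).
m**2−9 is a difference of squares.

(m+3)(m−3)(m**2−13)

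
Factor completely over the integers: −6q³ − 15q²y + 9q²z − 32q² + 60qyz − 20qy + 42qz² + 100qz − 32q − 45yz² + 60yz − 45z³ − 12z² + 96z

−(2q + 5y + 5z + 8)(3q − 3z + 4)(q − 3z)

Group: 3q(−2q² − 5qy + qz − 8q + 15yz + 15z² + 24z) + (−3z + 4)(−2q² − 5qy + qz − 8q + 15yz + 15z² + 24z); both groups contain (−2q² − 5qy + qz − 8q + 15yz + 15z² + 24z), so (3q − 3z + 4) is a factor with cofactor −2q² − 5qy + qz − 8q + 15yz + 15z² + 24z.
The cofactor groups again: −2q² − 5qy + qz − 8q + 15yz + 15z² + 24z = −2q(q − 3z) + (−5y − 5z − 8)(q − 3z); both groups contain (q − 3z), giving −(2q + 5y + 5z + 8)(q − 3z).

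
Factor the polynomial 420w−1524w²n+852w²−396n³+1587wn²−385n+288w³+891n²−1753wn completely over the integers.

(12w−11n)(3w−12n+7)(8w−3n+5)

Group: 12w(24w²−105wn+71w+36n²−81n+35) − 11n(24w²−105wn+71w+36n²−81n+35); both groups contain (24w²−105wn+71w+36n²−81n+35), so (12w−11n) is a factor with cofactor 24w²−105wn+71w+36n²−81n+35.
The cofactor groups again: 24w²−105wn+71w+36n²−81n+35 = 8w(3w−12n+7) + (−3n+5)(3w−12n+7); both groups contain (3w−12n+7), giving (8w−3n+5)(3w−12n+7).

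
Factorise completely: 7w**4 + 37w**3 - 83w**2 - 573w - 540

(7w + 9)(w + 3)(w + 5)(w - 4)

Trying the rational-root candidates, w = -9/7 is a root, so (7w + 9) divides it; the quotient is w**3 + 4w**2 - 17w - 60.
Next, w = 4 is a root, so (w - 4) divides it; the quotient is w**2 + 8w + 15.
The remaining quadratic factors as (w + 3)(w + 5).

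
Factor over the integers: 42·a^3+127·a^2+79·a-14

(6·a+7)·(7·a-1)·(a+2)

By the rational root theorem, a = -2 is a root, so (a+2) divides it; the quotient is 42·a^2+43·a-7.
The remaining quadratic factors as (6·a+7)(7·a-1).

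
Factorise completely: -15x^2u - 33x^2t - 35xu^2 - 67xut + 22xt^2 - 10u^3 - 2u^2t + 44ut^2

Group: 5u(-3x^2 - 7xu + 2xt - 2u^2 + 4ut) + 11t(-3x^2 - 7xu + 2xt - 2u^2 + 4ut); both groups contain (-3x^2 - 7xu + 2xt - 2u^2 + 4ut), so (5u + 11t) is a factor with cofactor -3x^2 - 7xu + 2xt - 2u^2 + 4ut.
The cofactor groups again: -3x^2 - 7xu + 2xt - 2u^2 + 4ut = -3x(x + 2u) + (-u + 2t)(x + 2u); both groups contain (x + 2u), giving -(3x + u - 2t)(x + 2u).

-(3x + u - 2t)(5u + 11t)(x + 2u)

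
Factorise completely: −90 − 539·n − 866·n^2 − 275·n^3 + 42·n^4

Testing divisors of the constant over divisors of the leading coefficient, n = −1/2 is a root, so (2·n + 1) is a factor; dividing leaves 21·n^3 − 148·n^2 − 359·n − 90.
Next, n = −2/7 is a root, so (7·n + 2) is a factor; dividing leaves 3·n^2 − 22·n − 45.
The remaining quadratic factors as (n − 9)(3·n + 5).

(2·n + 1)·(3·n + 5)·(7·n + 2)·(n − 9)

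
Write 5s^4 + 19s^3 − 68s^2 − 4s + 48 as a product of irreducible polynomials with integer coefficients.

Testing divisors of the constant over divisors of the leading coefficient, s = 2 is a root, so (s − 2) is a factor; dividing leaves 5s^3 + 29s^2 − 10s − 24.
Then s = −6 is a root, giving the factor (s + 6) and quotient 5s^2 − s − 4.
The remaining quadratic factors as (5s + 4)(s − 1).

(5s + 4)(s + 6)(s − 1)(s − 2)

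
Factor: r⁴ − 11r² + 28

(r + 2)(r − 2)(r² − 7)

Substitute u = r² to get a quadratic in u, then factor.
r² − 7 is irreducible over ℤ (7 is not a perfect square).
r² − 4 is a difference of squares.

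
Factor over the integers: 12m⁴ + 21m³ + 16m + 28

Group as (12m⁴ + 16m) + (21m³ + 28) = 4m(3m³ + 4) + 7(3m³ + 4).
Both groups share the factor (3m³ + 4).

(4m + 7)(3m³ + 4)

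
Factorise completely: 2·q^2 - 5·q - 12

(2·q + 3)·(q - 4)

Need a pair with product 2·(-12) = -24 and sum -5: that's -8 and 3.
Split the middle term: 2·q^2 - 8·q + 3·q - 12 = 2·q·(q - 4) + 3·(q - 4).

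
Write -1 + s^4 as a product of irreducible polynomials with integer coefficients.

(s + 1)*(s - 1)*(s^2 + 1)

Difference of squares twice: with A = s and B = 1, A⁴ − B⁴ = (A² − B²)(A² + B²), and A² − B² factors again.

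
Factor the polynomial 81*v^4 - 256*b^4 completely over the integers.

(3*v)⁴ − (4*b)⁴ = ((3*v)² − (4*b)²)((3*v)² + (4*b)²); the first factor splits again, the second (9*v^2 + 16*b^2) is irreducible.

(3*v - 4*b)*(3*v + 4*b)*(9*v^2 + 16*b^2)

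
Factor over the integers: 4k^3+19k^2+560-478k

Testing divisors of the constant over divisors of the leading coefficient, k = -14 is a root, so (k+14) divides it; the quotient is 4k^2-37k+40.
The remaining quadratic factors as (k-8)(4k-5).

(4k-5)(k+14)(k-8)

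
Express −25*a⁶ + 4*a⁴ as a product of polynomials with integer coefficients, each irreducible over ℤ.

−a⁴*(5*a + 2)*(5*a − 2)

Pull out the common factor a⁴, leaving −25*a² + 4.
Recognize a difference of squares with the parts 2 and 5*a.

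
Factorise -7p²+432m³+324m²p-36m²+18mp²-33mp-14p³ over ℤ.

(12m+7p)(12m-2p-1)(3m+p)

Group: 12m(36m²+33mp+7p²) + (-2p-1)(36m²+33mp+7p²); both groups contain (36m²+33mp+7p²), so (12m-2p-1) is a factor with cofactor 36m²+33mp+7p².
The cofactor groups again: 36m²+33mp+7p² = 3m(12m+7p) + p(12m+7p); both groups contain (12m+7p), giving (3m+p)(12m+7p).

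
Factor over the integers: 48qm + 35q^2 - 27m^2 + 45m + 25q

(7q - 3m + 5)(5q + 9m)

Group: 5q(7q - 3m + 5) + 9m(7q - 3m + 5); both groups contain (7q - 3m + 5).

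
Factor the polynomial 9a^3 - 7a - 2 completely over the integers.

(3a + 1)(3a + 2)(a - 1)

Trying the rational-root candidates, a = 1 is a root, so (a - 1) is a factor; dividing leaves 9a^2 + 9a + 2.
The remaining quadratic factors as (3a + 2)(3a + 1).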